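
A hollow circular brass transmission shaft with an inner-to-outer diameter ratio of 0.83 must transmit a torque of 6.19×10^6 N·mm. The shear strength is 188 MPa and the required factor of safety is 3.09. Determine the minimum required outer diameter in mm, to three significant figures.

τ_allow = 188/3.09 = 60.84 MPa.
For a hollow shaft τ = 16T/[πd_o³(1−k⁴)] with k = 0.83, so 1−k⁴ = 0.5254.
d_o³ = 16T/[π τ_allow (1−k⁴)] = 16×6190000/(π×60.84×0.5254) = 986200 mm³.
d_o = 99.54 mm.

d_o = 99.5 mm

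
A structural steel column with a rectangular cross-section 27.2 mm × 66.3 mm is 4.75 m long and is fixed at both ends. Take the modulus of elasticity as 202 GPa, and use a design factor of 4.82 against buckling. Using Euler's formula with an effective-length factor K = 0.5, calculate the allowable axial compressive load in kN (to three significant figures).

P_allow = 8.15 kN

Buckling occurs about the weak axis: I_min = h·b³/12 = 66.3×27.2³/12 = 111200 mm⁴ (b = 27.2 mm is the smaller dimension).
Effective length L_e = KL = 0.5×4.75 m = 2375 mm.
Euler critical load P_cr = π²EI/L_e² = π²×202000×111200/2375² = 39300 N.
P_allow = P_cr/n = 39300/4.82 = 8153 N.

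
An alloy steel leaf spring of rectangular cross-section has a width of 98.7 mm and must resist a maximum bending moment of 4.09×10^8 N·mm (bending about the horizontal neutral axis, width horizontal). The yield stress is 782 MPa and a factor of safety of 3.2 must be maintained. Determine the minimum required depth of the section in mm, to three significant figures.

h = 319 mm

σ_allow = 782/3.2 = 244.4 MPa.
For a rectangular section σ = 6M/(bh²), so h² = 6M/(b σ_allow) = 6×4.0900×10^8/(98.7×244.4) = 101700 mm².
h = 319.0 mm.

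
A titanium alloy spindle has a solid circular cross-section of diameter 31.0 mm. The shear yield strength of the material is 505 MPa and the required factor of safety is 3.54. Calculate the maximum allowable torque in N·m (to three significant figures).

τ_allow = 505/3.54 = 142.7 MPa.
For a solid shaft T_allow = τ_allow·πd³/16; πd³/16 = π×31.0³/16 = 5849 mm³.
T_allow = 142.7×5849 = 834500 N·mm = 834.5 N·m.

T_allow = 834 N·m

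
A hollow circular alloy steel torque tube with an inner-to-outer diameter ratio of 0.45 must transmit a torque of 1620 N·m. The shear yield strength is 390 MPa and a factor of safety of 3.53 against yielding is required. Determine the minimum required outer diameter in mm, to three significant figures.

d_o = 42.7 mm

τ_allow = 390/3.53 = 110.5 MPa.
For a hollow shaft τ = 16T/[πd_o³(1−k⁴)] with k = 0.45, so 1−k⁴ = 0.9590.
d_o³ = 16T/[π τ_allow (1−k⁴)] = 16×1620000/(π×110.5×0.9590) = 77870 mm³.
d_o = 42.70 mm.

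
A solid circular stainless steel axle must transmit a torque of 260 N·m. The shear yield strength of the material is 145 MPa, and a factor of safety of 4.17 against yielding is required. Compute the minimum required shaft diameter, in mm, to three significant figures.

Allowable shear stress τ_allow = 145/4.17 = 34.77 MPa.
For a solid shaft τ = 16T/(πd³), so d³ = 16T/(π τ_allow) = 16×260000/(π×34.77) = 38080 mm³.
d = (38080)^(1/3) = 33.64 mm.

d = 33.6 mm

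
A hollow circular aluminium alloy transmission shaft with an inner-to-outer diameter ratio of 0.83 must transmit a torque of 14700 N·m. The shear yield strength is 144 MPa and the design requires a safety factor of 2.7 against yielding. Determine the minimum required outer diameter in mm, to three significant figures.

d_o = 139 mm

τ_allow = 144/2.7 = 53.33 MPa.
For a hollow shaft τ = 16T/[πd_o³(1−k⁴)] with k = 0.83, so 1−k⁴ = 0.5254.
d_o³ = 16T/[π τ_allow (1−k⁴)] = 16×1.4700×10^7/(π×53.33×0.5254) = 2.672×10^6 mm³.
d_o = 138.8 mm.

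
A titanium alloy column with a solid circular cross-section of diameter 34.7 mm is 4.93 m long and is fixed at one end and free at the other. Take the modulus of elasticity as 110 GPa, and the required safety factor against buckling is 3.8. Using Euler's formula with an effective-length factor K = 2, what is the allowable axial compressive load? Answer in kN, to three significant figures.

I = πd⁴/64 = π×34.7⁴/64 = 71170 mm⁴.
Effective length L_e = KL = 2×4.93 m = 9860 mm.
Euler critical load P_cr = π²EI/L_e² = π²×110000×71170/9860² = 794.7 N.
P_allow = P_cr/n = 794.7/3.8 = 209.1 N.

P_allow = 0.209 kN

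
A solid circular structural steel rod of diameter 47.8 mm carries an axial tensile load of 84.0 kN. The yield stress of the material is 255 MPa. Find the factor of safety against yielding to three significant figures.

n = 5.45

A = πd²/4 = 1795 mm².
σ = F/A = 84000/1795 = 46.81 MPa.
n = 255/46.81 = 5.448.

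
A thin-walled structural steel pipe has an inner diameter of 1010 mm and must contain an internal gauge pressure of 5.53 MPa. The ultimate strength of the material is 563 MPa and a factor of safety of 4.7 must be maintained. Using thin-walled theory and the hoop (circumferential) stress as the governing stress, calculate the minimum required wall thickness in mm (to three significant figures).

σ_allow = 563/4.7 = 119.8 MPa.
Hoop stress σ_h = pD/(2t), so t = pD/(2σ_allow) = 5.53×1010/(2×119.8) = 23.31 mm.

t = 23.3 mm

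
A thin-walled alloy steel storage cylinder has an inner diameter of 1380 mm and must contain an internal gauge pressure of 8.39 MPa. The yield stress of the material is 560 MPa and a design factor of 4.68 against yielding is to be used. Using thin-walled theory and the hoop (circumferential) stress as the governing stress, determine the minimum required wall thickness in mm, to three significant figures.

σ_allow = 560/4.68 = 119.7 MPa.
Hoop stress σ_h = pD/(2t), so t = pD/(2σ_allow) = 8.39×1380/(2×119.7) = 48.38 mm.

t = 48.4 mm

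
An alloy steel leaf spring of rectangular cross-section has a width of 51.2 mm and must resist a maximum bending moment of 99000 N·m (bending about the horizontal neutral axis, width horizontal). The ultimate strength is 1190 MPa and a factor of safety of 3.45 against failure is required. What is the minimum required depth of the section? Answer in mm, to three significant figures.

σ_allow = 1190/3.45 = 344.9 MPa.
For a rectangular section σ = 6M/(bh²), so h² = 6M/(b σ_allow) = 6×9.9000×10^7/(51.2×344.9) = 33630 mm².
h = 183.4 mm.

h = 183 mm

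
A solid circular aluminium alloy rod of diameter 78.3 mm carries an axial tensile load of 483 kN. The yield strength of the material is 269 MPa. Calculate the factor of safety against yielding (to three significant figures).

n = 2.68

A = πd²/4 = 4815 mm².
σ = F/A = 483000/4815 = 100.3 MPa.
n = 269/100.3 = 2.682.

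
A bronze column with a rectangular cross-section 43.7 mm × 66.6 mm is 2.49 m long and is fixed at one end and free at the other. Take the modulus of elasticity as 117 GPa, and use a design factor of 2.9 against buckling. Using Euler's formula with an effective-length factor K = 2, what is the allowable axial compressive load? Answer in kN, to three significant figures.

Buckling occurs about the weak axis: I_min = h·b³/12 = 66.6×43.7³/12 = 463200 mm⁴ (b = 43.7 mm is the smaller dimension).
Effective length L_e = KL = 2×2.49 m = 4980 mm.
Euler critical load P_cr = π²EI/L_e² = π²×117000×463200/4980² = 21570 N.
P_allow = P_cr/n = 21570/2.9 = 7436 N.

P_allow = 7.44 kN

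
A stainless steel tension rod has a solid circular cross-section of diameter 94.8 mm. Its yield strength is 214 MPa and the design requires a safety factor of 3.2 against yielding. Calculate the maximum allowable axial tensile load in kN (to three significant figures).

F_allow = 472 kN

σ_allow = 214/3.2 = 66.88 MPa.
A = πd²/4 = π×94.8²/4 = 7058 mm².
F_allow = σ_allow × A = 66.88×7058 = 472000 N.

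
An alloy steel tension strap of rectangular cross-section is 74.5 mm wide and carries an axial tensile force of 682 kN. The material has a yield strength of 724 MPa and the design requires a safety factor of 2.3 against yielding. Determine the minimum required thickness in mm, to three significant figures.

t = 29.1 mm

σ_allow = 724/2.3 = 314.8 MPa.
Required area A = F/σ_allow = 682000/314.8 = 2167 mm².
t = A/w = 2167/74.5 = 29.08 mm.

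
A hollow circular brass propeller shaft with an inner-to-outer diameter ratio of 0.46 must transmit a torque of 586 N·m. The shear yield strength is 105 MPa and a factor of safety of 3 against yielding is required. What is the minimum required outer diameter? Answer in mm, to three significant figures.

d_o = 44.7 mm

τ_allow = 105/3 = 35.00 MPa.
For a hollow shaft τ = 16T/[πd_o³(1−k⁴)] with k = 0.46, so 1−k⁴ = 0.9552.
d_o³ = 16T/[π τ_allow (1−k⁴)] = 16×586000/(π×35.00×0.9552) = 89270 mm³.
d_o = 44.69 mm.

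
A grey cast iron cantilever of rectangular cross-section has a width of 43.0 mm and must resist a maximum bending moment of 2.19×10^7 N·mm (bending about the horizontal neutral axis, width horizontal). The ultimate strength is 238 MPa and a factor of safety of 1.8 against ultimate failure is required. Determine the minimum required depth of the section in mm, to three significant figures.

σ_allow = 238/1.8 = 132.2 MPa.
For a rectangular section σ = 6M/(bh²), so h² = 6M/(b σ_allow) = 6×2.1900×10^7/(43.0×132.2) = 23110 mm².
h = 152.0 mm.

h = 152 mm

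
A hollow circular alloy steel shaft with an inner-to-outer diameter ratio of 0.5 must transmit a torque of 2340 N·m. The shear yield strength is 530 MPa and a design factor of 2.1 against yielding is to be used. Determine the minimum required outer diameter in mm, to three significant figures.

d_o = 36.9 mm

τ_allow = 530/2.1 = 252.4 MPa.
For a hollow shaft τ = 16T/[πd_o³(1−k⁴)] with k = 0.5, so 1−k⁴ = 0.9375.
d_o³ = 16T/[π τ_allow (1−k⁴)] = 16×2340000/(π×252.4×0.9375) = 50370 mm³.
d_o = 36.93 mm.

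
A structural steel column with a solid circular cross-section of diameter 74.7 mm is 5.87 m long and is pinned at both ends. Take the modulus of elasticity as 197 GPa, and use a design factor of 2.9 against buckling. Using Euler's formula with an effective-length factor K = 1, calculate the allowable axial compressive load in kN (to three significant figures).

I = πd⁴/64 = π×74.7⁴/64 = 1.528×10^6 mm⁴.
Effective length L_e = KL = 1×5.87 m = 5870 mm.
Euler critical load P_cr = π²EI/L_e² = π²×197000×1.528×10^6/5870² = 86250 N.
P_allow = P_cr/n = 86250/2.9 = 29740 N.

P_allow = 29.7 kN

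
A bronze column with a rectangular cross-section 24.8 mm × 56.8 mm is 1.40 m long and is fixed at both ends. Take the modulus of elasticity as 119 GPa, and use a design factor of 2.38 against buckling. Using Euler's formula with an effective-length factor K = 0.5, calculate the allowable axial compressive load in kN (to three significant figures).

Buckling occurs about the weak axis: I_min = h·b³/12 = 56.8×24.8³/12 = 72200 mm⁴ (b = 24.8 mm is the smaller dimension).
Effective length L_e = KL = 0.5×1.40 m = 700.0 mm.
Euler critical load P_cr = π²EI/L_e² = π²×119000×72200/700.0² = 173100 N.
P_allow = P_cr/n = 173100/2.38 = 72710 N.

P_allow = 72.7 kN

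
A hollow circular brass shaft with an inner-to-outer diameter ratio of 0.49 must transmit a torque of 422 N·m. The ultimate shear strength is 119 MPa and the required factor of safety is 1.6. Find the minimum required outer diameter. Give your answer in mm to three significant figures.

τ_allow = 119/1.6 = 74.38 MPa.
For a hollow shaft τ = 16T/[πd_o³(1−k⁴)] with k = 0.49, so 1−k⁴ = 0.9424.
d_o³ = 16T/[π τ_allow (1−k⁴)] = 16×422000/(π×74.38×0.9424) = 30660 mm³.
d_o = 31.30 mm.

d_o = 31.3 mm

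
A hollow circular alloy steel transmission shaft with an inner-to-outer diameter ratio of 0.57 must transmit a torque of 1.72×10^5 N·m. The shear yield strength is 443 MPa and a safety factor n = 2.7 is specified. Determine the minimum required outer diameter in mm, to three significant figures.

τ_allow = 443/2.7 = 164.1 MPa.
For a hollow shaft τ = 16T/[πd_o³(1−k⁴)] with k = 0.57, so 1−k⁴ = 0.8944.
d_o³ = 16T/[π τ_allow (1−k⁴)] = 16×1.7200×10^8/(π×164.1×0.8944) = 5.969×10^6 mm³.
d_o = 181.4 mm.

d_o = 181 mm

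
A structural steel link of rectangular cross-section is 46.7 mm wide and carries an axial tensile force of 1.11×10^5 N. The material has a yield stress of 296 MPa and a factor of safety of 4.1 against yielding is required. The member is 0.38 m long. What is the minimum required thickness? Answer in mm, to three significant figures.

t = 32.9 mm

σ_allow = 296/4.1 = 72.20 MPa.
Required area A = F/σ_allow = 111000/72.20 = 1537 mm².
t = A/w = 1537/46.7 = 32.92 mm.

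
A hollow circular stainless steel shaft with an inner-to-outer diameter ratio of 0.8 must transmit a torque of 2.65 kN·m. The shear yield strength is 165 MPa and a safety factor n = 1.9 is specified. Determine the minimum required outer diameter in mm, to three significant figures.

d_o = 64.1 mm

τ_allow = 165/1.9 = 86.84 MPa.
For a hollow shaft τ = 16T/[πd_o³(1−k⁴)] with k = 0.8, so 1−k⁴ = 0.5904.
d_o³ = 16T/[π τ_allow (1−k⁴)] = 16×2650000/(π×86.84×0.5904) = 263200 mm³.
d_o = 64.09 mm.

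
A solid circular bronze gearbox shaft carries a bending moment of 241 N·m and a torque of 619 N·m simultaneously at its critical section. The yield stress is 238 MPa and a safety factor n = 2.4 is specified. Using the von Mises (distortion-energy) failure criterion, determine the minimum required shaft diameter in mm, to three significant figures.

σ_allow = σ_y/n = 238/2.4 = 99.17 MPa.
For a solid shaft σ_b = 32M/(πd³) and τ = 16T/(πd³), so the von Mises stress is σ' = (16/πd³)·√(4M²+3T²).
√(4M²+3T²) = √(4×(241000)² + 3×(619000)²) = 1.176×10^6 N·mm.
d³ = 16×1.176×10^6/(π×99.17) = 60370 mm³.
d = 39.23 mm.

d = 39.2 mm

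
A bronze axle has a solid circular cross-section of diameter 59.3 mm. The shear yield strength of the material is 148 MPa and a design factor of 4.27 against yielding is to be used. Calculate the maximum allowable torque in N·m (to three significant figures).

T_allow = 1420 N·m

τ_allow = 148/4.27 = 34.66 MPa.
For a solid shaft T_allow = τ_allow·πd³/16; πd³/16 = π×59.3³/16 = 40940 mm³.
T_allow = 34.66×40940 = 1.419×10^6 N·mm = 1419 N·m.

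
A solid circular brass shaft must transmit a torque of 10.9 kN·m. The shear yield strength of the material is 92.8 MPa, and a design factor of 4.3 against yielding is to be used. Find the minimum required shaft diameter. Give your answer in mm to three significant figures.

d = 137 mm

Allowable shear stress τ_allow = 92.8/4.3 = 21.58 MPa.
For a solid shaft τ = 16T/(πd³), so d³ = 16T/(π τ_allow) = 16×1.0900×10^7/(π×21.58) = 2.572×10^6 mm³.
d = (2.572×10^6)^(1/3) = 137.0 mm.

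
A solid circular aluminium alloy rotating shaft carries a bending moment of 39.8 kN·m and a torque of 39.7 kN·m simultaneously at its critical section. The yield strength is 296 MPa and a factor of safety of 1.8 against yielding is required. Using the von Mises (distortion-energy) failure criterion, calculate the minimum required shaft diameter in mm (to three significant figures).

σ_allow = σ_y/n = 296/1.8 = 164.4 MPa.
For a solid shaft σ_b = 32M/(πd³) and τ = 16T/(πd³), so the von Mises stress is σ' = (16/πd³)·√(4M²+3T²).
√(4M²+3T²) = √(4×(3.980×10^7)² + 3×(3.970×10^7)²) = 1.052×10^8 N·mm.
d³ = 16×1.052×10^8/(π×164.4) = 3.258×10^6 mm³.
d = 148.2 mm.

d = 148 mm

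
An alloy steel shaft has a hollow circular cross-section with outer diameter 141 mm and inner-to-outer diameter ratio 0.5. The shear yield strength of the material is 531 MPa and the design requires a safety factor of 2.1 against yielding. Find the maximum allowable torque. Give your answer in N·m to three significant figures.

T_allow = 1.30×10^5 N·m

τ_allow = 531/2.1 = 252.9 MPa.
For a hollow shaft T_allow = τ_allow·πd_o³(1−k⁴)/16 with 1−k⁴ = 0.9375, so πd_o³(1−k⁴)/16 = 516000 mm³.
T_allow = 252.9×516000 = 1.305×10^8 N·mm = 130500 N·m.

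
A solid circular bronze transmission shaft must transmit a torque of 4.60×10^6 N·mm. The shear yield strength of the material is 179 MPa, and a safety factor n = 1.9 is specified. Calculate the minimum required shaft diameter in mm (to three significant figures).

Allowable shear stress τ_allow = 179/1.9 = 94.21 MPa.
For a solid shaft τ = 16T/(πd³), so d³ = 16T/(π τ_allow) = 16×4600000/(π×94.21) = 248700 mm³.
d = (248700)^(1/3) = 62.88 mm.

d = 62.9 mm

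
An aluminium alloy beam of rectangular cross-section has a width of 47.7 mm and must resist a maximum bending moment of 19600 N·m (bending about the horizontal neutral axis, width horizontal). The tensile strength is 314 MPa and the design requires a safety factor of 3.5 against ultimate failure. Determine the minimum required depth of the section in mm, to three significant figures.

σ_allow = 314/3.5 = 89.71 MPa.
For a rectangular section σ = 6M/(bh²), so h² = 6M/(b σ_allow) = 6×1.9600×10^7/(47.7×89.71) = 27480 mm².
h = 165.8 mm.

h = 166 mm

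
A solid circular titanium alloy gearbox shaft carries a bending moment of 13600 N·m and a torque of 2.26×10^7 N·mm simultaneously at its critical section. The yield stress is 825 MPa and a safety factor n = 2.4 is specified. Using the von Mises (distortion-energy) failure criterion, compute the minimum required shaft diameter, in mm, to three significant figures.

d = 89.1 mm

σ_allow = σ_y/n = 825/2.4 = 343.8 MPa.
For a solid shaft σ_b = 32M/(πd³) and τ = 16T/(πd³), so the von Mises stress is σ' = (16/πd³)·√(4M²+3T²).
√(4M²+3T²) = √(4×(1.360×10^7)² + 3×(2.260×10^7)²) = 4.767×10^7 N·mm.
d³ = 16×4.767×10^7/(π×343.8) = 706200 mm³.
d = 89.05 mm.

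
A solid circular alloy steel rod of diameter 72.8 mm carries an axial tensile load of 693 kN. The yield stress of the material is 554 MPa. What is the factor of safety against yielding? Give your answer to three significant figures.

n = 3.33

A = πd²/4 = 4162 mm².
σ = F/A = 693000/4162 = 166.5 MPa.
n = 554/166.5 = 3.328.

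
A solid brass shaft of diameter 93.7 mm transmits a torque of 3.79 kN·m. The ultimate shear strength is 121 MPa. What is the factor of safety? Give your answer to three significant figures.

τ = 16T/(πd³) = 16×3790000/(π×93.7³) = 23.46 MPa.
n = τ_limit/τ = 121/23.46 = 5.157.

n = 5.16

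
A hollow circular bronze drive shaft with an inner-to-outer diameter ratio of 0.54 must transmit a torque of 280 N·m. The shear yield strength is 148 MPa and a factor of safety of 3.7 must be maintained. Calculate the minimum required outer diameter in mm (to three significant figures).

d_o = 33.9 mm

τ_allow = 148/3.7 = 40.00 MPa.
For a hollow shaft τ = 16T/[πd_o³(1−k⁴)] with k = 0.54, so 1−k⁴ = 0.9150.
d_o³ = 16T/[π τ_allow (1−k⁴)] = 16×280000/(π×40.00×0.9150) = 38960 mm³.
d_o = 33.90 mm.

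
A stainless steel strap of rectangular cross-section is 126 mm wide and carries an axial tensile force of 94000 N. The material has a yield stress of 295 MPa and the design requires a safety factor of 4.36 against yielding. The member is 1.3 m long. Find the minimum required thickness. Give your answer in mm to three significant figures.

t = 11.0 mm

σ_allow = 295/4.36 = 67.66 MPa.
Required area A = F/σ_allow = 94000/67.66 = 1389 mm².
t = A/w = 1389/126 = 11.03 mm.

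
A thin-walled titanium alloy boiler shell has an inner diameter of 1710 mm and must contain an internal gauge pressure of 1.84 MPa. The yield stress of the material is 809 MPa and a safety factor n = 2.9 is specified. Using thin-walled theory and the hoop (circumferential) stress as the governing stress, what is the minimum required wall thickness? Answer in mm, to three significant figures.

σ_allow = 809/2.9 = 279.0 MPa.
Hoop stress σ_h = pD/(2t), so t = pD/(2σ_allow) = 1.84×1710/(2×279.0) = 5.639 mm.

t = 5.64 mm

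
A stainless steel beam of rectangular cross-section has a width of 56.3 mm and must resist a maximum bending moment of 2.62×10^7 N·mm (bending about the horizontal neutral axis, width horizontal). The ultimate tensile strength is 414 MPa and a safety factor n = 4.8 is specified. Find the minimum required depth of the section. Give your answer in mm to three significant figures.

σ_allow = 414/4.8 = 86.25 MPa.
For a rectangular section σ = 6M/(bh²), so h² = 6M/(b σ_allow) = 6×2.6200×10^7/(56.3×86.25) = 32370 mm².
h = 179.9 mm.

h = 180 mm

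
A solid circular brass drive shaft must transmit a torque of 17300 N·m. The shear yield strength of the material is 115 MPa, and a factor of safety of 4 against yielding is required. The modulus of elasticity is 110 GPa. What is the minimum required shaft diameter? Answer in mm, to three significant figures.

Allowable shear stress τ_allow = 115/4 = 28.75 MPa.
For a solid shaft τ = 16T/(πd³), so d³ = 16T/(π τ_allow) = 16×1.7300×10^7/(π×28.75) = 3.065×10^6 mm³.
d = (3.065×10^6)^(1/3) = 145.3 mm.

d = 145 mm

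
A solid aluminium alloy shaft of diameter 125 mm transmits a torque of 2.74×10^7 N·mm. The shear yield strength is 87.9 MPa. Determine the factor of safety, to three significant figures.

n = 1.23

τ = 16T/(πd³) = 16×2.7400×10^7/(π×125³) = 71.45 MPa.
n = τ_limit/τ = 87.9/71.45 = 1.230.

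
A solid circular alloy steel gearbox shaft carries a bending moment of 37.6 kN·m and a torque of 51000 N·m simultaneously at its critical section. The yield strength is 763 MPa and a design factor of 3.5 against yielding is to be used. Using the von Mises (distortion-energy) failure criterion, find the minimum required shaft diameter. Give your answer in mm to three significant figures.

d = 139 mm

σ_allow = σ_y/n = 763/3.5 = 218.0 MPa.
For a solid shaft σ_b = 32M/(πd³) and τ = 16T/(πd³), so the von Mises stress is σ' = (16/πd³)·√(4M²+3T²).
√(4M²+3T²) = √(4×(3.760×10^7)² + 3×(5.100×10^7)²) = 1.160×10^8 N·mm.
d³ = 16×1.160×10^8/(π×218.0) = 2.710×10^6 mm³.
d = 139.4 mm.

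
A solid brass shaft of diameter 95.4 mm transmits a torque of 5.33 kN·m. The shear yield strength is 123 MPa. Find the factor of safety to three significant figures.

τ = 16T/(πd³) = 16×5330000/(π×95.4³) = 31.26 MPa.
n = τ_limit/τ = 123/31.26 = 3.934.

n = 3.93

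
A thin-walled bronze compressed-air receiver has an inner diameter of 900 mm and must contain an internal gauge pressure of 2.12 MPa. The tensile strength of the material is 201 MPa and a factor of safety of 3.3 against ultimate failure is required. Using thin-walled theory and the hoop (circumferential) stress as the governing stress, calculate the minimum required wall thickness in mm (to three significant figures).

σ_allow = 201/3.3 = 60.91 MPa.
Hoop stress σ_h = pD/(2t), so t = pD/(2σ_allow) = 2.12×900/(2×60.91) = 15.66 mm.

t = 15.7 mm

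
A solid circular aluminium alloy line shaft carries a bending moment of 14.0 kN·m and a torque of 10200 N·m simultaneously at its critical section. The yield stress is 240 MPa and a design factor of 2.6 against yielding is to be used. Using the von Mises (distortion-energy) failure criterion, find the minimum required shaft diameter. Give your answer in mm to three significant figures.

σ_allow = σ_y/n = 240/2.6 = 92.31 MPa.
For a solid shaft σ_b = 32M/(πd³) and τ = 16T/(πd³), so the von Mises stress is σ' = (16/πd³)·√(4M²+3T²).
√(4M²+3T²) = √(4×(1.400×10^7)² + 3×(1.020×10^7)²) = 3.311×10^7 N·mm.
d³ = 16×3.311×10^7/(π×92.31) = 1.827×10^6 mm³.
d = 122.2 mm.

d = 122 mm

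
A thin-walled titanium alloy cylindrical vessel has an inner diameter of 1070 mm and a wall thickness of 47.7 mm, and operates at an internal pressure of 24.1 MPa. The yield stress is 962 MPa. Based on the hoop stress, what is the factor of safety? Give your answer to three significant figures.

n = 3.56

σ_h = pD/(2t) = 24.1×1070/(2×47.7) = 270.3 MPa.
n = 962/270.3 = 3.559.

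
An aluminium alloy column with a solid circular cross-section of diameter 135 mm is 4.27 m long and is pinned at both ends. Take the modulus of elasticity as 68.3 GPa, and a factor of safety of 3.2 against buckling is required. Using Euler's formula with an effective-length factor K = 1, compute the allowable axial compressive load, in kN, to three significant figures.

P_allow = 188 kN

I = πd⁴/64 = π×135⁴/64 = 1.630×10^7 mm⁴.
Effective length L_e = KL = 1×4.27 m = 4270 mm.
Euler critical load P_cr = π²EI/L_e² = π²×68300×1.630×10^7/4270² = 602800 N.
P_allow = P_cr/n = 602800/3.2 = 188400 N.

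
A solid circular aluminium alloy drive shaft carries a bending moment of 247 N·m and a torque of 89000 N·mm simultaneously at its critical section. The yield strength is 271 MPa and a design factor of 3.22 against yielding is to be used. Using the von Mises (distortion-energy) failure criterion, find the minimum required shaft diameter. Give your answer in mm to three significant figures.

σ_allow = σ_y/n = 271/3.22 = 84.16 MPa.
For a solid shaft σ_b = 32M/(πd³) and τ = 16T/(πd³), so the von Mises stress is σ' = (16/πd³)·√(4M²+3T²).
√(4M²+3T²) = √(4×(247000)² + 3×(89000)²) = 517500 N·mm.
d³ = 16×517500/(π×84.16) = 31320 mm³.
d = 31.52 mm.

d = 31.5 mm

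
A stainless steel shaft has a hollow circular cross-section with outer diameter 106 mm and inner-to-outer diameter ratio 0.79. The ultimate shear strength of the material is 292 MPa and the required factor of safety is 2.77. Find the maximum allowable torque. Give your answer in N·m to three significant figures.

τ_allow = 292/2.77 = 105.4 MPa.
For a hollow shaft T_allow = τ_allow·πd_o³(1−k⁴)/16 with 1−k⁴ = 0.6105, so πd_o³(1−k⁴)/16 = 142800 mm³.
T_allow = 105.4×142800 = 1.505×10^7 N·mm = 15050 N·m.

T_allow = 15000 N·m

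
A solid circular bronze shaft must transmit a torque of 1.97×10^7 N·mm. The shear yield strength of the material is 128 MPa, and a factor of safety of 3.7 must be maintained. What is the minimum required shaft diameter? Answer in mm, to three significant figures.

Allowable shear stress τ_allow = 128/3.7 = 34.59 MPa.
For a solid shaft τ = 16T/(πd³), so d³ = 16T/(π τ_allow) = 16×1.9700×10^7/(π×34.59) = 2.900×10^6 mm³.
d = (2.900×10^6)^(1/3) = 142.6 mm.

d = 143 mm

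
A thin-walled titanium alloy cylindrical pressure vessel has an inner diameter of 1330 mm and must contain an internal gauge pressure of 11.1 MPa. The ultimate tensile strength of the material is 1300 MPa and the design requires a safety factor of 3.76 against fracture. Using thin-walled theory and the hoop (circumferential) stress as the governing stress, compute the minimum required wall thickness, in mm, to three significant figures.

t = 21.3 mm

σ_allow = 1300/3.76 = 345.7 MPa.
Hoop stress σ_h = pD/(2t), so t = pD/(2σ_allow) = 11.1×1330/(2×345.7) = 21.35 mm.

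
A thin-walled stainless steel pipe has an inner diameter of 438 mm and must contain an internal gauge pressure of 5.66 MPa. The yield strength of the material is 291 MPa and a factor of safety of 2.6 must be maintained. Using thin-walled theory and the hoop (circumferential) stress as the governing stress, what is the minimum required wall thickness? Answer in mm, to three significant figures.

t = 11.1 mm

σ_allow = 291/2.6 = 111.9 MPa.
Hoop stress σ_h = pD/(2t), so t = pD/(2σ_allow) = 5.66×438/(2×111.9) = 11.07 mm.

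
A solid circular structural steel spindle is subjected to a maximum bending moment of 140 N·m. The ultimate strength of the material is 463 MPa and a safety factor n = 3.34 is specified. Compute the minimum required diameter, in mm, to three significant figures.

σ_allow = 463/3.34 = 138.6 MPa.
For a solid circular section σ = 32M/(πd³), so d³ = 32M/(π σ_allow) = 32×140000/(π×138.6) = 10290 mm³.
d = 21.75 mm.

d = 21.7 mm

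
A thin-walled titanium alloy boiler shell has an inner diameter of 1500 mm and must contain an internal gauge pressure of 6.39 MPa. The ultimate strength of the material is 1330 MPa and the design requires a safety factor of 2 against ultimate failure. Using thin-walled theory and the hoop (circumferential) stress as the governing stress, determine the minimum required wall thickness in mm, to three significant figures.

σ_allow = 1330/2 = 665.0 MPa.
Hoop stress σ_h = pD/(2t), so t = pD/(2σ_allow) = 6.39×1500/(2×665.0) = 7.207 mm.

t = 7.21 mm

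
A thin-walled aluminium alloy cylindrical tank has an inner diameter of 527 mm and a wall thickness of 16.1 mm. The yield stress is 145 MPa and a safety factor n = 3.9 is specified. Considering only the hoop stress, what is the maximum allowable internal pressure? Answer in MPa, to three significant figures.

σ_allow = 145/3.9 = 37.18 MPa.
σ_h = pD/(2t) → p_allow = 2σ_allow t/D = 2×37.18×16.1/527 = 2.272 MPa.

p_allow = 2.27 MPa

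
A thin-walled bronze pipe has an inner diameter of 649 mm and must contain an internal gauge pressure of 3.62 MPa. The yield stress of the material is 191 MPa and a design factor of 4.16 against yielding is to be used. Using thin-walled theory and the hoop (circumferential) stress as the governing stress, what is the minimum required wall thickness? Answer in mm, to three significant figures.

σ_allow = 191/4.16 = 45.91 MPa.
Hoop stress σ_h = pD/(2t), so t = pD/(2σ_allow) = 3.62×649/(2×45.91) = 25.58 mm.

t = 25.6 mm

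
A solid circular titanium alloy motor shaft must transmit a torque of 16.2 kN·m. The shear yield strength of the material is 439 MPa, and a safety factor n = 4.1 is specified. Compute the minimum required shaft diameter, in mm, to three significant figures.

Allowable shear stress τ_allow = 439/4.1 = 107.1 MPa.
For a solid shaft τ = 16T/(πd³), so d³ = 16T/(π τ_allow) = 16×1.6200×10^7/(π×107.1) = 770600 mm³.
d = (770600)^(1/3) = 91.68 mm.

d = 91.7 mm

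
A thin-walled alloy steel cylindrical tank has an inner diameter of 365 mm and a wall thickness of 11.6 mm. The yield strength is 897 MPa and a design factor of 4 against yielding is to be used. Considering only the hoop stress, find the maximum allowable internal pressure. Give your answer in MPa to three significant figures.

σ_allow = 897/4 = 224.2 MPa.
σ_h = pD/(2t) → p_allow = 2σ_allow t/D = 2×224.2×11.6/365 = 14.25 MPa.

p_allow = 14.3 MPa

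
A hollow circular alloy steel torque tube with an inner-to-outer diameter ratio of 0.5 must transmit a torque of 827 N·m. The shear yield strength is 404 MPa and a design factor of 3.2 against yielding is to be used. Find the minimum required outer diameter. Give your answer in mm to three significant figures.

τ_allow = 404/3.2 = 126.2 MPa.
For a hollow shaft τ = 16T/[πd_o³(1−k⁴)] with k = 0.5, so 1−k⁴ = 0.9375.
d_o³ = 16T/[π τ_allow (1−k⁴)] = 16×827000/(π×126.2×0.9375) = 35590 mm³.
d_o = 32.89 mm.

d_o = 32.9 mm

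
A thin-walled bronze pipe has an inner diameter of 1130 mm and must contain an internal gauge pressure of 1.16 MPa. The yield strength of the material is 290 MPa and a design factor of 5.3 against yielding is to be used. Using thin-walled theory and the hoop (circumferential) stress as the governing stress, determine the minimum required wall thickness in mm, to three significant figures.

σ_allow = 290/5.3 = 54.72 MPa.
Hoop stress σ_h = pD/(2t), so t = pD/(2σ_allow) = 1.16×1130/(2×54.72) = 11.98 mm.

t = 12.0 mm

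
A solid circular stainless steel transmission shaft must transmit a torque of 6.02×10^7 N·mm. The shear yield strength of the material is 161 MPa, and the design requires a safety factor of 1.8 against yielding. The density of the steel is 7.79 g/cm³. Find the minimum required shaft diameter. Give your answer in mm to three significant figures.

d = 151 mm

Allowable shear stress τ_allow = 161/1.8 = 89.44 MPa.
For a solid shaft τ = 16T/(πd³), so d³ = 16T/(π τ_allow) = 16×6.0200×10^7/(π×89.44) = 3.428×10^6 mm³.
d = (3.428×10^6)^(1/3) = 150.8 mm.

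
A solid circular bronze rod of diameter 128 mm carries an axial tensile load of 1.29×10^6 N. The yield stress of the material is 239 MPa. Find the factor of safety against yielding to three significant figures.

A = πd²/4 = 12870 mm².
σ = F/A = 1290000/12870 = 100.2 MPa.
n = 239/100.2 = 2.384.

n = 2.38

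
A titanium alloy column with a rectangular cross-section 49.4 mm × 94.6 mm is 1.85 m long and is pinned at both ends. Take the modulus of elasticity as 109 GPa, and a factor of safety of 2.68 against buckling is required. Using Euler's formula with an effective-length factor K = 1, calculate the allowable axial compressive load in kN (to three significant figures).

P_allow = 111 kN

Buckling occurs about the weak axis: I_min = h·b³/12 = 94.6×49.4³/12 = 950400 mm⁴ (b = 49.4 mm is the smaller dimension).
Effective length L_e = KL = 1×1.85 m = 1850 mm.
Euler critical load P_cr = π²EI/L_e² = π²×109000×950400/1850² = 298700 N.
P_allow = P_cr/n = 298700/2.68 = 111500 N.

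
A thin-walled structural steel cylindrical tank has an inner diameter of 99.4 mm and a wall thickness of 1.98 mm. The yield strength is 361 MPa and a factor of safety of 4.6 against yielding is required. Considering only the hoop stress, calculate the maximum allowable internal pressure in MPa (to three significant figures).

σ_allow = 361/4.6 = 78.48 MPa.
σ_h = pD/(2t) → p_allow = 2σ_allow t/D = 2×78.48×1.98/99.4 = 3.126 MPa.

p_allow = 3.13 MPa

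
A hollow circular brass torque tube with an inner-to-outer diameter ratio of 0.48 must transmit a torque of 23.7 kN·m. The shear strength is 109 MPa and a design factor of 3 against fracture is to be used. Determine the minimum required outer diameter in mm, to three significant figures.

τ_allow = 109/3 = 36.33 MPa.
For a hollow shaft τ = 16T/[πd_o³(1−k⁴)] with k = 0.48, so 1−k⁴ = 0.9469.
d_o³ = 16T/[π τ_allow (1−k⁴)] = 16×2.3700×10^7/(π×36.33×0.9469) = 3.508×10^6 mm³.
d_o = 151.9 mm.

d_o = 152 mm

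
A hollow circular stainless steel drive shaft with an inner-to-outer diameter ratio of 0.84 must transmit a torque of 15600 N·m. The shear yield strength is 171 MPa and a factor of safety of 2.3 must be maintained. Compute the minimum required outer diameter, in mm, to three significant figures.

d_o = 129 mm

τ_allow = 171/2.3 = 74.35 MPa.
For a hollow shaft τ = 16T/[πd_o³(1−k⁴)] with k = 0.84, so 1−k⁴ = 0.5021.
d_o³ = 16T/[π τ_allow (1−k⁴)] = 16×1.5600×10^7/(π×74.35×0.5021) = 2.128×10^6 mm³.
d_o = 128.6 mm.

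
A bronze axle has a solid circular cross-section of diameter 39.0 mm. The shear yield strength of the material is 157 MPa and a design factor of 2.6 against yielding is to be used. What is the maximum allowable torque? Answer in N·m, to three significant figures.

τ_allow = 157/2.6 = 60.38 MPa.
For a solid shaft T_allow = τ_allow·πd³/16; πd³/16 = π×39.0³/16 = 11650 mm³.
T_allow = 60.38×11650 = 703300 N·mm = 703.3 N·m.

T_allow = 703 N·m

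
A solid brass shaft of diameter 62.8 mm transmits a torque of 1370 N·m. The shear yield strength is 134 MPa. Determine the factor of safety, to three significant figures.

n = 4.76

τ = 16T/(πd³) = 16×1370000/(π×62.8³) = 28.17 MPa.
n = τ_limit/τ = 134/28.17 = 4.757.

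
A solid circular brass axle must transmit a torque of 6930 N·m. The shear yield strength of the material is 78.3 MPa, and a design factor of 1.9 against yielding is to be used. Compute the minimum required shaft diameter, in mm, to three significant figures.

d = 95.0 mm

Allowable shear stress τ_allow = 78.3/1.9 = 41.21 MPa.
For a solid shaft τ = 16T/(πd³), so d³ = 16T/(π τ_allow) = 16×6930000/(π×41.21) = 856400 mm³.
d = (856400)^(1/3) = 94.97 mm.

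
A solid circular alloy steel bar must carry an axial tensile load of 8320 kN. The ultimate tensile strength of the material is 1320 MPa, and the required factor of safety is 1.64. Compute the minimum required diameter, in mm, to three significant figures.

d = 115 mm

Allowable stress σ_allow = 1320/1.64 = 804.9 MPa.
Required area A = F/σ_allow = 8320000/804.9 = 10340 mm².
A = πd²/4 → d = √(4A/π) = 114.7 mm.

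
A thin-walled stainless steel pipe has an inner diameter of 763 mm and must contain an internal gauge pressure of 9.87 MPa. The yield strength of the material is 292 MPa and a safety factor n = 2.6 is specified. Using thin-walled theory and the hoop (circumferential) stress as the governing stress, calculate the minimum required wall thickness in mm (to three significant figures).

t = 33.5 mm

σ_allow = 292/2.6 = 112.3 MPa.
Hoop stress σ_h = pD/(2t), so t = pD/(2σ_allow) = 9.87×763/(2×112.3) = 33.53 mm.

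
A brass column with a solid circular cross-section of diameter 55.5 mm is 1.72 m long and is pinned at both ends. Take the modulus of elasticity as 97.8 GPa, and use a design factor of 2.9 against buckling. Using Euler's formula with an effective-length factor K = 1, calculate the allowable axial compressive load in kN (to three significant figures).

P_allow = 52.4 kN

I = πd⁴/64 = π×55.5⁴/64 = 465700 mm⁴.
Effective length L_e = KL = 1×1.72 m = 1720 mm.
Euler critical load P_cr = π²EI/L_e² = π²×97800×465700/1720² = 152000 N.
P_allow = P_cr/n = 152000/2.9 = 52400 N.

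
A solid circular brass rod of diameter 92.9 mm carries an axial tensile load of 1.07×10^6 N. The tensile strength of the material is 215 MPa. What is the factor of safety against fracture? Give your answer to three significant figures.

n = 1.36

A = πd²/4 = 6778 mm².
σ = F/A = 1070000/6778 = 157.9 MPa.
n = 215/157.9 = 1.362.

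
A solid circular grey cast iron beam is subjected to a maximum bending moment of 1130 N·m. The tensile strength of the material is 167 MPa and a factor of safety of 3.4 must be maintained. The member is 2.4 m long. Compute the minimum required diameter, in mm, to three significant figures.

σ_allow = 167/3.4 = 49.12 MPa.
For a solid circular section σ = 32M/(πd³), so d³ = 32M/(π σ_allow) = 32×1130000/(π×49.12) = 234300 mm³.
d = 61.65 mm.

d = 61.7 mm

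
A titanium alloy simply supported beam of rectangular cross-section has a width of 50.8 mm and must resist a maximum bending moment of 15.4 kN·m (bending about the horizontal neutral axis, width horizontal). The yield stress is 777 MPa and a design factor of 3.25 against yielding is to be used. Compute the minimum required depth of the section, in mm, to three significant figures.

σ_allow = 777/3.25 = 239.1 MPa.
For a rectangular section σ = 6M/(bh²), so h² = 6M/(b σ_allow) = 6×1.5400×10^7/(50.8×239.1) = 7608 mm².
h = 87.22 mm.

h = 87.2 mm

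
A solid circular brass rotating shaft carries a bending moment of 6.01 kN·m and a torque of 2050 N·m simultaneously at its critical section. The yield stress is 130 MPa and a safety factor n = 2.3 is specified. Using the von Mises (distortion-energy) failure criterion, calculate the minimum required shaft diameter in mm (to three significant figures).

d = 104 mm

σ_allow = σ_y/n = 130/2.3 = 56.52 MPa.
For a solid shaft σ_b = 32M/(πd³) and τ = 16T/(πd³), so the von Mises stress is σ' = (16/πd³)·√(4M²+3T²).
√(4M²+3T²) = √(4×(6.010×10^6)² + 3×(2.050×10^6)²) = 1.253×10^7 N·mm.
d³ = 16×1.253×10^7/(π×56.52) = 1.129×10^6 mm³.
d = 104.1 mm.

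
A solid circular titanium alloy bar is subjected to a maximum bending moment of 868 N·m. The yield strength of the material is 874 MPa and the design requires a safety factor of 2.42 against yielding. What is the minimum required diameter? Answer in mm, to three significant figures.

σ_allow = 874/2.42 = 361.2 MPa.
For a solid circular section σ = 32M/(πd³), so d³ = 32M/(π σ_allow) = 32×868000/(π×361.2) = 24480 mm³.
d = 29.04 mm.

d = 29.0 mm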